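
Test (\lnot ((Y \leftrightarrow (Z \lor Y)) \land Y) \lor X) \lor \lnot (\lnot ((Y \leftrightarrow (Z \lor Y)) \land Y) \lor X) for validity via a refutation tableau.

Assume the negation and expand:
Initial set: {\lnot ((\lnot ((Y \leftrightarrow (Z \lor Y)) \land Y) \lor X) \lor \lnot (\lnot ((Y \leftrightarrow (Z \lor Y)) \land Y) \lor X))}.
\lnot ((\lnot ((Y \leftrightarrow (Z \lor Y)) \land Y) \lor X) \lor \lnot (\lnot ((Y \leftrightarrow (Z \lor Y)) \land Y) \lor X)): α-rule — add \lnot (\lnot ((Y \leftrightarrow (Z \lor Y)) \land Y) \lor X), \lnot \lnot (\lnot ((Y \leftrightarrow (Z \lor Y)) \land Y) \lor X).
\lnot (\lnot ((Y \leftrightarrow (Z \lor Y)) \land Y) \lor X): α-rule — add \lnot \lnot ((Y \leftrightarrow (Z \lor Y)) \land Y), \lnot X.
\lnot \lnot ((Y \leftrightarrow (Z \lor Y)) \land Y): α-rule — add (Y \leftrightarrow (Z \lor Y)), Y.
\lnot \lnot (\lnot ((Y \leftrightarrow (Z \lor Y)) \land Y) \lor X): β-rule — branch into \lnot ((Y \leftrightarrow (Z \lor Y)) \land Y)  //  X.
  branch 1 (add \lnot ((Y \leftrightarrow (Z \lor Y)) \land Y)):
    (Y \leftrightarrow (Z \lor Y)): β-rule — branch into Y, (Z \lor Y)  //  \lnot Y, \lnot (Z \lor Y).
      branch 1.1 (add Y, (Z \lor Y)):
        \lnot ((Y \leftrightarrow (Z \lor Y)) \land Y): β-rule — branch into \lnot (Y \leftrightarrow (Z \lor Y))  //  \lnot Y.
          branch 1.1.1 (add \lnot (Y \leftrightarrow (Z \lor Y))):
            (Z \lor Y): β-rule — branch into Z  //  Y.
              branch 1.1.1.1 (add Z):
                \lnot (Y \leftrightarrow (Z \lor Y)): β-rule — branch into Y, \lnot (Z \lor Y)  //  \lnot Y, (Z \lor Y).
                  branch 1.1.1.1.1 (add Y, \lnot (Z \lor Y)):
                    \lnot (Z \lor Y): α-rule — add \lnot Z, \lnot Y.
                    × closes — contains both Z and \lnot Z.
                  branch 1.1.1.1.2 (add \lnot Y, (Z \lor Y)):
                    × closes — contains both Y and \lnot Y.
              branch 1.1.1.2 (add Y):
                \lnot (Y \leftrightarrow (Z \lor Y)): β-rule — branch into Y, \lnot (Z \lor Y)  //  \lnot Y, (Z \lor Y).
                  branch 1.1.1.2.1 (add Y, \lnot (Z \lor Y)):
                    \lnot (Z \lor Y): α-rule — add \lnot Z, \lnot Y.
                    × closes — contains both Y and \lnot Y.
                  branch 1.1.1.2.2 (add \lnot Y, (Z \lor Y)):
                    × closes — contains both Y and \lnot Y.
          branch 1.1.2 (add \lnot Y):
            × closes — contains both Y and \lnot Y.
      branch 1.2 (add \lnot Y, \lnot (Z \lor Y)):
        × closes — contains both Y and \lnot Y.
  branch 2 (add X):
    × closes — contains both X and \lnot X.
All 7 branches close.
Every branch closed, so the negation is unsatisfiable and the formula is valid.

Valid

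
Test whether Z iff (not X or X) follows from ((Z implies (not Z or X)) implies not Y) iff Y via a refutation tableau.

Initial set: {T (((Z implies (not Z or X)) implies not Y) iff Y); F (Z iff (not X or X))}.
T (((Z implies (not Z or X)) implies not Y) iff Y): β-rule — branch into T ((Z implies (not Z or X)) implies not Y), T Y  //  F ((Z implies (not Z or X)) implies not Y), F Y.
  branch 1 (add T ((Z implies (not Z or X)) implies not Y), T Y):
    F (Z iff (not X or X)): β-rule — branch into T Z, F (not X or X)  //  F Z, T (not X or X).
      branch 1.1 (add T Z, F (not X or X)):
        F (not X or X): α-rule — add F not X, F X.
        × closes — contains both X and not X.
      branch 1.2 (add F Z, T (not X or X)):
        T ((Z implies (not Z or X)) implies not Y): β-rule — branch into F (Z implies (not Z or X))  //  T not Y.
          branch 1.2.1 (add F (Z implies (not Z or X))):
            F (Z implies (not Z or X)): α-rule — add T Z, F (not Z or X).
            × closes — contains both Z and not Z.
          branch 1.2.2 (add T not Y):
            × closes — contains both Y and not Y.
  branch 2 (add F ((Z implies (not Z or X)) implies not Y), F Y):
    F ((Z implies (not Z or X)) implies not Y): α-rule — add T (Z implies (not Z or X)), F not Y.
    × closes — contains both Y and not Y.
All 4 branches close.
Every branch closed, so the premises entail the conclusion.

Yes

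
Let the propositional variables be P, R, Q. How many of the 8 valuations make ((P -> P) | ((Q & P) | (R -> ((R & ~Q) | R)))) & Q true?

Initial set: {(((P -> P) | ((Q & P) | (R -> ((R & ~Q) | R)))) & Q)}.
(((P -> P) | ((Q & P) | (R -> ((R & ~Q) | R)))) & Q): α-rule — add ((P -> P) | ((Q & P) | (R -> ((R & ~Q) | R)))), Q.
((P -> P) | ((Q & P) | (R -> ((R & ~Q) | R)))): β-rule — branch into (P -> P)  //  ((Q & P) | (R -> ((R & ~Q) | R))).
  branch 1 (add (P -> P)):
    (P -> P): β-rule — branch into ~P  //  P.
      branch 1.1 (add ~P):
        ○ open, literals {P=false, Q=true}.
      branch 1.2 (add P):
        ○ open, literals {P=true, Q=true}.
  branch 2 (add ((Q & P) | (R -> ((R & ~Q) | R)))):
    ((Q & P) | (R -> ((R & ~Q) | R))): β-rule — branch into (Q & P)  //  (R -> ((R & ~Q) | R)).
      branch 2.1 (add (Q & P)):
        (Q & P): α-rule — add Q, P.
        ○ open, literals {P=true, Q=true}.
      branch 2.2 (add (R -> ((R & ~Q) | R))):
        (R -> ((R & ~Q) | R)): β-rule — branch into ~R  //  ((R & ~Q) | R).
          branch 2.2.1 (add ~R):
            ○ open, literals {Q=true, R=false}.
          branch 2.2.2 (add ((R & ~Q) | R)):
            ((R & ~Q) | R): β-rule — branch into (R & ~Q)  //  R.
              branch 2.2.2.1 (add (R & ~Q)):
                (R & ~Q): α-rule — add R, ~Q.
                × closes — contains both Q and ~Q.
              branch 2.2.2.2 (add R):
                ○ open, literals {Q=true, R=true}.
1 branch closed, 5 open.
Each open branch fixes some atoms; the unmentioned ones are free. Counting distinct full assignments: branch {P=false, Q=true} (R) contributes 2 new; branch {P=true, Q=true} (R) contributes 2 new; branch {P=true, Q=true} (R) contributes 0 new; branch {Q=true, R=false} (P) contributes 0 new; branch {Q=true, R=true} (P) contributes 0 new. Total: 4.

4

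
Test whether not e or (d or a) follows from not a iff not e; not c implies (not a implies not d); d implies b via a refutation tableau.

Initial set: {(not a iff not e); (not c implies (not a implies not d)); (d implies b); not (not e or (d or a))}.
not (not e or (d or a)): α-rule — add not not e, not (d or a).
not (d or a): α-rule — add not d, not a.
(not a iff not e): β-rule — branch into not a, not e  //  not not a, not not e.
  branch 1 (add not a, not e):
    × closes — contains both e and not e.
  branch 2 (add not not a, not not e):
    × closes — contains both a and not a.
All 2 branches close.
Every branch closed, so the premises entail the conclusion.

Yes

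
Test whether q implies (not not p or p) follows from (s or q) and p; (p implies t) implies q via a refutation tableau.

Yes

Initial set: {((s or q) and p); ((p implies t) implies q); not (q implies (not not p or p))}.
((s or q) and p): α-rule — add (s or q), p.
not (q implies (not not p or p)): α-rule — add q, not (not not p or p).
not (not not p or p): α-rule — add not not not p, not p.
× closes — contains both p and not p.
All 1 branch closes.
Every branch closed, so the premises entail the conclusion.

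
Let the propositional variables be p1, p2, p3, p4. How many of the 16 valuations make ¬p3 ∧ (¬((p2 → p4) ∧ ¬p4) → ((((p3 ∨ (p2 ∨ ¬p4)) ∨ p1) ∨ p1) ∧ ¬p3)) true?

Initial set: {(¬p3 ∧ (¬((p2 → p4) ∧ ¬p4) → ((((p3 ∨ (p2 ∨ ¬p4)) ∨ p1) ∨ p1) ∧ ¬p3)))}.
(¬p3 ∧ (¬((p2 → p4) ∧ ¬p4) → ((((p3 ∨ (p2 ∨ ¬p4)) ∨ p1) ∨ p1) ∧ ¬p3))): α-rule — add ¬p3, (¬((p2 → p4) ∧ ¬p4) → ((((p3 ∨ (p2 ∨ ¬p4)) ∨ p1) ∨ p1) ∧ ¬p3)).
(¬((p2 → p4) ∧ ¬p4) → ((((p3 ∨ (p2 ∨ ¬p4)) ∨ p1) ∨ p1) ∧ ¬p3)): β-rule — branch into ¬¬((p2 → p4) ∧ ¬p4)  //  ((((p3 ∨ (p2 ∨ ¬p4)) ∨ p1) ∨ p1) ∧ ¬p3).
  branch 1 (add ¬¬((p2 → p4) ∧ ¬p4)):
    ¬¬((p2 → p4) ∧ ¬p4): α-rule — add (p2 → p4), ¬p4.
    (p2 → p4): β-rule — branch into ¬p2  //  p4.
      branch 1.1 (add ¬p2):
        ○ open, literals {p2=0, p3=0, p4=0}.
      branch 1.2 (add p4):
        × closes — contains both p4 and ¬p4.
  branch 2 (add ((((p3 ∨ (p2 ∨ ¬p4)) ∨ p1) ∨ p1) ∧ ¬p3)):
    ((((p3 ∨ (p2 ∨ ¬p4)) ∨ p1) ∨ p1) ∧ ¬p3): α-rule — add (((p3 ∨ (p2 ∨ ¬p4)) ∨ p1) ∨ p1), ¬p3.
    (((p3 ∨ (p2 ∨ ¬p4)) ∨ p1) ∨ p1): β-rule — branch into ((p3 ∨ (p2 ∨ ¬p4)) ∨ p1)  //  p1.
      branch 2.1 (add ((p3 ∨ (p2 ∨ ¬p4)) ∨ p1)):
        ((p3 ∨ (p2 ∨ ¬p4)) ∨ p1): β-rule — branch into (p3 ∨ (p2 ∨ ¬p4))  //  p1.
          branch 2.1.1 (add (p3 ∨ (p2 ∨ ¬p4))):
            (p3 ∨ (p2 ∨ ¬p4)): β-rule — branch into p3  //  (p2 ∨ ¬p4).
              branch 2.1.1.1 (add p3):
                × closes — contains both p3 and ¬p3.
              branch 2.1.1.2 (add (p2 ∨ ¬p4)):
                (p2 ∨ ¬p4): β-rule — branch into p2  //  ¬p4.
                  branch 2.1.1.2.1 (add p2):
                    ○ open, literals {p2=1, p3=0}.
                  branch 2.1.1.2.2 (add ¬p4):
                    ○ open, literals {p3=0, p4=0}.
          branch 2.1.2 (add p1):
            ○ open, literals {p1=1, p3=0}.
      branch 2.2 (add p1):
        ○ open, literals {p1=1, p3=0}.
2 branches closed, 5 open.
Each open branch fixes some atoms; the unmentioned ones are free. Counting distinct full assignments: branch {p2=0, p3=0, p4=0} (p1) contributes 2 new; branch {p2=1, p3=0} (p1, p4) contributes 4 new; branch {p3=0, p4=0} (p1, p2) contributes 0 new; branch {p1=1, p3=0} (p2, p4) contributes 1 new; branch {p1=1, p3=0} (p2, p4) contributes 0 new. Total: 7.

7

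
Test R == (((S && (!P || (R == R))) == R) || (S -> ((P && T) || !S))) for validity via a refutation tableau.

Assume the negation and expand:
Initial set: {!(R == (((S && (!P || (R == R))) == R) || (S -> ((P && T) || !S))))}.
!(R == (((S && (!P || (R == R))) == R) || (S -> ((P && T) || !S)))): β-rule — branch into R, !(((S && (!P || (R == R))) == R) || (S -> ((P && T) || !S)))  //  !R, (((S && (!P || (R == R))) == R) || (S -> ((P && T) || !S))).
  branch 1 (add R, !(((S && (!P || (R == R))) == R) || (S -> ((P && T) || !S)))):
    !(((S && (!P || (R == R))) == R) || (S -> ((P && T) || !S))): α-rule — add !((S && (!P || (R == R))) == R), !(S -> ((P && T) || !S)).
    !(S -> ((P && T) || !S)): α-rule — add S, !((P && T) || !S).
    !((P && T) || !S): α-rule — add !(P && T), !!S.
    !((S && (!P || (R == R))) == R): β-rule — branch into (S && (!P || (R == R))), !R  //  !(S && (!P || (R == R))), R.
      branch 1.1 (add (S && (!P || (R == R))), !R):
        × closes — contains both R and !R.
      branch 1.2 (add !(S && (!P || (R == R))), R):
        !(P && T): β-rule — branch into !P  //  !T.
          branch 1.2.1 (add !P):
            !(S && (!P || (R == R))): β-rule — branch into !S  //  !(!P || (R == R)).
              branch 1.2.1.1 (add !S):
                × closes — contains both S and !S.
              branch 1.2.1.2 (add !(!P || (R == R))):
                !(!P || (R == R)): α-rule — add !!P, !(R == R).
                × closes — contains both P and !P.
          branch 1.2.2 (add !T):
            !(S && (!P || (R == R))): β-rule — branch into !S  //  !(!P || (R == R)).
              branch 1.2.2.1 (add !S):
                × closes — contains both S and !S.
              branch 1.2.2.2 (add !(!P || (R == R))):
                !(!P || (R == R)): α-rule — add !!P, !(R == R).
                !(R == R): β-rule — branch into R, !R  //  !R, R.
                  branch 1.2.2.2.1 (add R, !R):
                    × closes — contains both R and !R.
                  branch 1.2.2.2.2 (add !R, R):
                    × closes — contains both R and !R.
  branch 2 (add !R, (((S && (!P || (R == R))) == R) || (S -> ((P && T) || !S)))):
    (((S && (!P || (R == R))) == R) || (S -> ((P && T) || !S))): β-rule — branch into ((S && (!P || (R == R))) == R)  //  (S -> ((P && T) || !S)).
      branch 2.1 (add ((S && (!P || (R == R))) == R)):
        ((S && (!P || (R == R))) == R): β-rule — branch into (S && (!P || (R == R))), R  //  !(S && (!P || (R == R))), !R.
          branch 2.1.1 (add (S && (!P || (R == R))), R):
            × closes — contains both R and !R.
          branch 2.1.2 (add !(S && (!P || (R == R))), !R):
            !(S && (!P || (R == R))): β-rule — branch into !S  //  !(!P || (R == R)).
              branch 2.1.2.1 (add !S):
                ○ open, literals {R=F, S=F}.
              branch 2.1.2.2 (add !(!P || (R == R))):
                !(!P || (R == R)): α-rule — add !!P, !(R == R).
                !(R == R): β-rule — branch into R, !R  //  !R, R.
                  branch 2.1.2.2.1 (add R, !R):
                    × closes — contains both R and !R.
                  branch 2.1.2.2.2 (add !R, R):
                    × closes — contains both R and !R.
      branch 2.2 (add (S -> ((P && T) || !S))):
        (S -> ((P && T) || !S)): β-rule — branch into !S  //  ((P && T) || !S).
          branch 2.2.1 (add !S):
            ○ open, literals {R=F, S=F}.
          branch 2.2.2 (add ((P && T) || !S)):
            ((P && T) || !S): β-rule — branch into (P && T)  //  !S.
              branch 2.2.2.1 (add (P && T)):
                (P && T): α-rule — add P, T.
                ○ open, literals {P=T, R=F, T=T}.
              branch 2.2.2.2 (add !S):
                ○ open, literals {R=F, S=F}.
9 branches closed, 4 open.
An open branch gives a countermodel: R=F, S=F (unmentioned atoms arbitrary); under it the original formula is false.

Not valid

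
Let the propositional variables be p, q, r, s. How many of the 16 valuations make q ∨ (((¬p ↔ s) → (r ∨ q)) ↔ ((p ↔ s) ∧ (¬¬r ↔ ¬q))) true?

12

Initial set: {(q ∨ (((¬p ↔ s) → (r ∨ q)) ↔ ((p ↔ s) ∧ (¬¬r ↔ ¬q))))}.
(q ∨ (((¬p ↔ s) → (r ∨ q)) ↔ ((p ↔ s) ∧ (¬¬r ↔ ¬q)))): β-rule — branch into q  //  (((¬p ↔ s) → (r ∨ q)) ↔ ((p ↔ s) ∧ (¬¬r ↔ ¬q))).
  branch 1 (add q):
    ○ open, literals {q=true}.
  branch 2 (add (((¬p ↔ s) → (r ∨ q)) ↔ ((p ↔ s) ∧ (¬¬r ↔ ¬q)))):
    (((¬p ↔ s) → (r ∨ q)) ↔ ((p ↔ s) ∧ (¬¬r ↔ ¬q))): β-rule — branch into ((¬p ↔ s) → (r ∨ q)), ((p ↔ s) ∧ (¬¬r ↔ ¬q))  //  ¬((¬p ↔ s) → (r ∨ q)), ¬((p ↔ s) ∧ (¬¬r ↔ ¬q)).
      branch 2.1 (add ((¬p ↔ s) → (r ∨ q)), ((p ↔ s) ∧ (¬¬r ↔ ¬q))):
        ((p ↔ s) ∧ (¬¬r ↔ ¬q)): α-rule — add (p ↔ s), (¬¬r ↔ ¬q).
        ((¬p ↔ s) → (r ∨ q)): β-rule — branch into ¬(¬p ↔ s)  //  (r ∨ q).
          branch 2.1.1 (add ¬(¬p ↔ s)):
            (p ↔ s): β-rule — branch into p, s  //  ¬p, ¬s.
              branch 2.1.1.1 (add p, s):
                (¬¬r ↔ ¬q): β-rule — branch into ¬¬r, ¬q  //  ¬¬¬r, ¬¬q.
                  branch 2.1.1.1.1 (add ¬¬r, ¬q):
                    ¬¬r: drop double negation, giving r.
                    ¬(¬p ↔ s): β-rule — branch into ¬p, ¬s  //  ¬¬p, s.
                      branch 2.1.1.1.1.1 (add ¬p, ¬s):
                        × closes — contains both p and ¬p.
                      branch 2.1.1.1.1.2 (add ¬¬p, s):
                        ○ open, literals {p=true, q=false, r=true, s=true}.
                  branch 2.1.1.1.2 (add ¬¬¬r, ¬¬q):
                    ¬¬¬r: drop double negation, giving ¬r.
                    ¬(¬p ↔ s): β-rule — branch into ¬p, ¬s  //  ¬¬p, s.
                      branch 2.1.1.1.2.1 (add ¬p, ¬s):
                        × closes — contains both p and ¬p.
                      branch 2.1.1.1.2.2 (add ¬¬p, s):
                        ○ open, literals {p=true, q=true, r=false, s=true}.
              branch 2.1.1.2 (add ¬p, ¬s):
                (¬¬r ↔ ¬q): β-rule — branch into ¬¬r, ¬q  //  ¬¬¬r, ¬¬q.
                  branch 2.1.1.2.1 (add ¬¬r, ¬q):
                    ¬¬r: drop double negation, giving r.
                    ¬(¬p ↔ s): β-rule — branch into ¬p, ¬s  //  ¬¬p, s.
                      branch 2.1.1.2.1.1 (add ¬p, ¬s):
                        ○ open, literals {p=false, q=false, r=true, s=false}.
                      branch 2.1.1.2.1.2 (add ¬¬p, s):
                        × closes — contains both p and ¬p.
                  branch 2.1.1.2.2 (add ¬¬¬r, ¬¬q):
                    ¬¬¬r: drop double negation, giving ¬r.
                    ¬(¬p ↔ s): β-rule — branch into ¬p, ¬s  //  ¬¬p, s.
                      branch 2.1.1.2.2.1 (add ¬p, ¬s):
                        ○ open, literals {p=false, q=true, r=false, s=false}.
                      branch 2.1.1.2.2.2 (add ¬¬p, s):
                        × closes — contains both p and ¬p.
          branch 2.1.2 (add (r ∨ q)):
            (p ↔ s): β-rule — branch into p, s  //  ¬p, ¬s.
              branch 2.1.2.1 (add p, s):
                (¬¬r ↔ ¬q): β-rule — branch into ¬¬r, ¬q  //  ¬¬¬r, ¬¬q.
                  branch 2.1.2.1.1 (add ¬¬r, ¬q):
                    ¬¬r: drop double negation, giving r.
                    (r ∨ q): β-rule — branch into r  //  q.
                      branch 2.1.2.1.1.1 (add r):
                        ○ open, literals {p=true, q=false, r=true, s=true}.
                      branch 2.1.2.1.1.2 (add q):
                        × closes — contains both q and ¬q.
                  branch 2.1.2.1.2 (add ¬¬¬r, ¬¬q):
                    ¬¬¬r: drop double negation, giving ¬r.
                    (r ∨ q): β-rule — branch into r  //  q.
                      branch 2.1.2.1.2.1 (add r):
                        × closes — contains both r and ¬r.
                      branch 2.1.2.1.2.2 (add q):
                        ○ open, literals {p=true, q=true, r=false, s=true}.
              branch 2.1.2.2 (add ¬p, ¬s):
                (¬¬r ↔ ¬q): β-rule — branch into ¬¬r, ¬q  //  ¬¬¬r, ¬¬q.
                  branch 2.1.2.2.1 (add ¬¬r, ¬q):
                    ¬¬r: drop double negation, giving r.
                    (r ∨ q): β-rule — branch into r  //  q.
                      branch 2.1.2.2.1.1 (add r):
                        ○ open, literals {p=false, q=false, r=true, s=false}.
                      branch 2.1.2.2.1.2 (add q):
                        × closes — contains both q and ¬q.
                  branch 2.1.2.2.2 (add ¬¬¬r, ¬¬q):
                    ¬¬¬r: drop double negation, giving ¬r.
                    (r ∨ q): β-rule — branch into r  //  q.
                      branch 2.1.2.2.2.1 (add r):
                        × closes — contains both r and ¬r.
                      branch 2.1.2.2.2.2 (add q):
                        ○ open, literals {p=false, q=true, r=false, s=false}.
      branch 2.2 (add ¬((¬p ↔ s) → (r ∨ q)), ¬((p ↔ s) ∧ (¬¬r ↔ ¬q))):
        ¬((¬p ↔ s) → (r ∨ q)): α-rule — add (¬p ↔ s), ¬(r ∨ q).
        ¬(r ∨ q): α-rule — add ¬r, ¬q.
        ¬((p ↔ s) ∧ (¬¬r ↔ ¬q)): β-rule — branch into ¬(p ↔ s)  //  ¬(¬¬r ↔ ¬q).
          branch 2.2.1 (add ¬(p ↔ s)):
            (¬p ↔ s): β-rule — branch into ¬p, s  //  ¬¬p, ¬s.
              branch 2.2.1.1 (add ¬p, s):
                ¬(p ↔ s): β-rule — branch into p, ¬s  //  ¬p, s.
                  branch 2.2.1.1.1 (add p, ¬s):
                    × closes — contains both p and ¬p.
                  branch 2.2.1.1.2 (add ¬p, s):
                    ○ open, literals {p=false, q=false, r=false, s=true}.
              branch 2.2.1.2 (add ¬¬p, ¬s):
                ¬(p ↔ s): β-rule — branch into p, ¬s  //  ¬p, s.
                  branch 2.2.1.2.1 (add p, ¬s):
                    ○ open, literals {p=true, q=false, r=false, s=false}.
                  branch 2.2.1.2.2 (add ¬p, s):
                    × closes — contains both p and ¬p.
          branch 2.2.2 (add ¬(¬¬r ↔ ¬q)):
            (¬p ↔ s): β-rule — branch into ¬p, s  //  ¬¬p, ¬s.
              branch 2.2.2.1 (add ¬p, s):
                ¬(¬¬r ↔ ¬q): β-rule — branch into ¬¬r, ¬¬q  //  ¬¬¬r, ¬q.
                  branch 2.2.2.1.1 (add ¬¬r, ¬¬q):
                    × closes — contains both q and ¬q.
                  branch 2.2.2.1.2 (add ¬¬¬r, ¬q):
                    ¬¬¬r: drop double negation, giving ¬r.
                    ○ open, literals {p=false, q=false, r=false, s=true}.
              branch 2.2.2.2 (add ¬¬p, ¬s):
                ¬(¬¬r ↔ ¬q): β-rule — branch into ¬¬r, ¬¬q  //  ¬¬¬r, ¬q.
                  branch 2.2.2.2.1 (add ¬¬r, ¬¬q):
                    × closes — contains both q and ¬q.
                  branch 2.2.2.2.2 (add ¬¬¬r, ¬q):
                    ¬¬¬r: drop double negation, giving ¬r.
                    ○ open, literals {p=true, q=false, r=false, s=false}.
12 branches closed, 13 open.
Each open branch fixes some atoms; the unmentioned ones are free. Counting distinct full assignments: branch {q=true} (p, r, s) contributes 8 new; branch {p=true, q=false, r=true, s=true} (none free) contributes 1 new; branch {p=true, q=true, r=false, s=true} (none free) contributes 0 new; branch {p=false, q=false, r=true, s=false} (none free) contributes 1 new; branch {p=false, q=true, r=false, s=false} (none free) contributes 0 new; branch {p=true, q=false, r=true, s=true} (none free) contributes 0 new; branch {p=true, q=true, r=false, s=true} (none free) contributes 0 new; branch {p=false, q=false, r=true, s=false} (none free) contributes 0 new; branch {p=false, q=true, r=false, s=false} (none free) contributes 0 new; branch {p=false, q=false, r=false, s=true} (none free) contributes 1 new; branch {p=true, q=false, r=false, s=false} (none free) contributes 1 new; branch {p=false, q=false, r=false, s=true} (none free) contributes 0 new; branch {p=true, q=false, r=false, s=false} (none free) contributes 0 new. Total: 12.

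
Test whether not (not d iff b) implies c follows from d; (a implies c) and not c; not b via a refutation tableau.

Yes

Initial set: {d; ((a implies c) and not c); not b; not (not (not d iff b) implies c)}.
((a implies c) and not c): α-rule — add (a implies c), not c.
not (not (not d iff b) implies c): α-rule — add not (not d iff b), not c.
(a implies c): β-rule — branch into not a  //  c.
  branch 1 (add not a):
    not (not d iff b): β-rule — branch into not d, not b  //  not not d, b.
      branch 1.1 (add not d, not b):
        × closes — contains both d and not d.
      branch 1.2 (add not not d, b):
        × closes — contains both b and not b.
  branch 2 (add c):
    × closes — contains both c and not c.
All 3 branches close.
Every branch closed, so the premises entail the conclusion.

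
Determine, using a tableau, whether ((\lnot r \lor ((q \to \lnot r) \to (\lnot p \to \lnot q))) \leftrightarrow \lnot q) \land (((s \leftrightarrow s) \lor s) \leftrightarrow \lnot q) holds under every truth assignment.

Assume the negation and expand:
Initial set: {F (((\lnot r \lor ((q \to \lnot r) \to (\lnot p \to \lnot q))) \leftrightarrow \lnot q) \land (((s \leftrightarrow s) \lor s) \leftrightarrow \lnot q))}.
F (((\lnot r \lor ((q \to \lnot r) \to (\lnot p \to \lnot q))) \leftrightarrow \lnot q) \land (((s \leftrightarrow s) \lor s) \leftrightarrow \lnot q)): β-rule — branch into F ((\lnot r \lor ((q \to \lnot r) \to (\lnot p \to \lnot q))) \leftrightarrow \lnot q)  //  F (((s \leftrightarrow s) \lor s) \leftrightarrow \lnot q).
  branch 1 (add F ((\lnot r \lor ((q \to \lnot r) \to (\lnot p \to \lnot q))) \leftrightarrow \lnot q)):
    F ((\lnot r \lor ((q \to \lnot r) \to (\lnot p \to \lnot q))) \leftrightarrow \lnot q): β-rule — branch into T (\lnot r \lor ((q \to \lnot r) \to (\lnot p \to \lnot q))), F \lnot q  //  F (\lnot r \lor ((q \to \lnot r) \to (\lnot p \to \lnot q))), T \lnot q.
      branch 1.1 (add T (\lnot r \lor ((q \to \lnot r) \to (\lnot p \to \lnot q))), F \lnot q):
        T (\lnot r \lor ((q \to \lnot r) \to (\lnot p \to \lnot q))): β-rule — branch into T \lnot r  //  T ((q \to \lnot r) \to (\lnot p \to \lnot q)).
          branch 1.1.1 (add T \lnot r):
            ○ open, literals {q=T, r=F}.
          branch 1.1.2 (add T ((q \to \lnot r) \to (\lnot p \to \lnot q))):
            T ((q \to \lnot r) \to (\lnot p \to \lnot q)): β-rule — branch into F (q \to \lnot r)  //  T (\lnot p \to \lnot q).
              branch 1.1.2.1 (add F (q \to \lnot r)):
                F (q \to \lnot r): α-rule — add T q, F \lnot r.
                ○ open, literals {q=T, r=T}.
              branch 1.1.2.2 (add T (\lnot p \to \lnot q)):
                T (\lnot p \to \lnot q): β-rule — branch into F \lnot p  //  T \lnot q.
                  branch 1.1.2.2.1 (add F \lnot p):
                    ○ open, literals {p=T, q=T}.
                  branch 1.1.2.2.2 (add T \lnot q):
                    × closes — contains both q and \lnot q.
      branch 1.2 (add F (\lnot r \lor ((q \to \lnot r) \to (\lnot p \to \lnot q))), T \lnot q):
        F (\lnot r \lor ((q \to \lnot r) \to (\lnot p \to \lnot q))): α-rule — add F \lnot r, F ((q \to \lnot r) \to (\lnot p \to \lnot q)).
        F ((q \to \lnot r) \to (\lnot p \to \lnot q)): α-rule — add T (q \to \lnot r), F (\lnot p \to \lnot q).
        F (\lnot p \to \lnot q): α-rule — add T \lnot p, F \lnot q.
        × closes — contains both q and \lnot q.
  branch 2 (add F (((s \leftrightarrow s) \lor s) \leftrightarrow \lnot q)):
    F (((s \leftrightarrow s) \lor s) \leftrightarrow \lnot q): β-rule — branch into T ((s \leftrightarrow s) \lor s), F \lnot q  //  F ((s \leftrightarrow s) \lor s), T \lnot q.
      branch 2.1 (add T ((s \leftrightarrow s) \lor s), F \lnot q):
        T ((s \leftrightarrow s) \lor s): β-rule — branch into T (s \leftrightarrow s)  //  T s.
          branch 2.1.1 (add T (s \leftrightarrow s)):
            T (s \leftrightarrow s): β-rule — branch into T s, T s  //  F s, F s.
              branch 2.1.1.1 (add T s, T s):
                ○ open, literals {q=T, s=T}.
              branch 2.1.1.2 (add F s, F s):
                ○ open, literals {q=T, s=F}.
          branch 2.1.2 (add T s):
            ○ open, literals {q=T, s=T}.
      branch 2.2 (add F ((s \leftrightarrow s) \lor s), T \lnot q):
        F ((s \leftrightarrow s) \lor s): α-rule — add F (s \leftrightarrow s), F s.
        F (s \leftrightarrow s): β-rule — branch into T s, F s  //  F s, T s.
          branch 2.2.1 (add T s, F s):
            × closes — contains both s and \lnot s.
          branch 2.2.2 (add F s, T s):
            × closes — contains both s and \lnot s.
4 branches closed, 6 open.
An open branch gives a countermodel: q=T, r=F (unmentioned atoms arbitrary); under it the original formula is false.

Not valid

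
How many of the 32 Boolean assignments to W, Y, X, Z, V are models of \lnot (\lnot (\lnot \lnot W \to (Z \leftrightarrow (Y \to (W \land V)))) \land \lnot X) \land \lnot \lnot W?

12

Initial set: {(\lnot (\lnot (\lnot \lnot W \to (Z \leftrightarrow (Y \to (W \land V)))) \land \lnot X) \land \lnot \lnot W)}.
(\lnot (\lnot (\lnot \lnot W \to (Z \leftrightarrow (Y \to (W \land V)))) \land \lnot X) \land \lnot \lnot W): α-rule — add \lnot (\lnot (\lnot \lnot W \to (Z \leftrightarrow (Y \to (W \land V)))) \land \lnot X), \lnot \lnot W.
\lnot \lnot W: drop double negation, giving W.
\lnot (\lnot (\lnot \lnot W \to (Z \leftrightarrow (Y \to (W \land V)))) \land \lnot X): β-rule — branch into \lnot \lnot (\lnot \lnot W \to (Z \leftrightarrow (Y \to (W \land V))))  //  \lnot \lnot X.
  branch 1 (add \lnot \lnot (\lnot \lnot W \to (Z \leftrightarrow (Y \to (W \land V))))):
    \lnot \lnot (\lnot \lnot W \to (Z \leftrightarrow (Y \to (W \land V)))): β-rule — branch into \lnot \lnot \lnot W  //  (Z \leftrightarrow (Y \to (W \land V))).
      branch 1.1 (add \lnot \lnot \lnot W):
        \lnot \lnot \lnot W: drop double negation, giving \lnot W.
        × closes — contains both W and \lnot W.
      branch 1.2 (add (Z \leftrightarrow (Y \to (W \land V)))):
        (Z \leftrightarrow (Y \to (W \land V))): β-rule — branch into Z, (Y \to (W \land V))  //  \lnot Z, \lnot (Y \to (W \land V)).
          branch 1.2.1 (add Z, (Y \to (W \land V))):
            (Y \to (W \land V)): β-rule — branch into \lnot Y  //  (W \land V).
              branch 1.2.1.1 (add \lnot Y):
                ○ open, literals {W=true, Y=false, Z=true}.
              branch 1.2.1.2 (add (W \land V)):
                (W \land V): α-rule — add W, V.
                ○ open, literals {V=true, W=true, Z=true}.
          branch 1.2.2 (add \lnot Z, \lnot (Y \to (W \land V))):
            \lnot (Y \to (W \land V)): α-rule — add Y, \lnot (W \land V).
            \lnot (W \land V): β-rule — branch into \lnot W  //  \lnot V.
              branch 1.2.2.1 (add \lnot W):
                × closes — contains both W and \lnot W.
              branch 1.2.2.2 (add \lnot V):
                ○ open, literals {V=false, W=true, Y=true, Z=false}.
  branch 2 (add \lnot \lnot X):
    ○ open, literals {W=true, X=true}.
2 branches closed, 4 open.
Each open branch fixes some atoms; the unmentioned ones are free. Counting distinct full assignments: branch {W=true, Y=false, Z=true} (X, V) contributes 4 new; branch {V=true, W=true, Z=true} (Y, X) contributes 2 new; branch {V=false, W=true, Y=true, Z=false} (X) contributes 2 new; branch {W=true, X=true} (Y, Z, V) contributes 4 new. Total: 12.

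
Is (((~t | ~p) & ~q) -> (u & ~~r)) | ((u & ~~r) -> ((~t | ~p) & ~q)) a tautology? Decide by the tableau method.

Valid

Assume the negation and expand:
Initial set: {~((((~t | ~p) & ~q) -> (u & ~~r)) | ((u & ~~r) -> ((~t | ~p) & ~q)))}.
~((((~t | ~p) & ~q) -> (u & ~~r)) | ((u & ~~r) -> ((~t | ~p) & ~q))): α-rule — add ~(((~t | ~p) & ~q) -> (u & ~~r)), ~((u & ~~r) -> ((~t | ~p) & ~q)).
~(((~t | ~p) & ~q) -> (u & ~~r)): α-rule — add ((~t | ~p) & ~q), ~(u & ~~r).
~((u & ~~r) -> ((~t | ~p) & ~q)): α-rule — add (u & ~~r), ~((~t | ~p) & ~q).
((~t | ~p) & ~q): α-rule — add (~t | ~p), ~q.
(u & ~~r): α-rule — add u, ~~r.
~~r: drop double negation, giving r.
~(u & ~~r): β-rule — branch into ~u  //  ~~~r.
  branch 1 (add ~u):
    × closes — contains both u and ~u.
  branch 2 (add ~~~r):
    ~~~r: drop double negation, giving ~r.
    × closes — contains both r and ~r.
All 2 branches close.
Every branch closed, so the negation is unsatisfiable and the formula is valid.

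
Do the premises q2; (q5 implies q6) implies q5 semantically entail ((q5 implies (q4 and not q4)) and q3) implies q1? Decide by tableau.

Initial set: {T q2; T ((q5 implies q6) implies q5); F (((q5 implies (q4 and not q4)) and q3) implies q1)}.
F (((q5 implies (q4 and not q4)) and q3) implies q1): α-rule — add T ((q5 implies (q4 and not q4)) and q3), F q1.
T ((q5 implies (q4 and not q4)) and q3): α-rule — add T (q5 implies (q4 and not q4)), T q3.
T ((q5 implies q6) implies q5): β-rule — branch into F (q5 implies q6)  //  T q5.
  branch 1 (add F (q5 implies q6)):
    F (q5 implies q6): α-rule — add T q5, F q6.
    T (q5 implies (q4 and not q4)): β-rule — branch into F q5  //  T (q4 and not q4).
      branch 1.1 (add F q5):
        × closes — contains both q5 and not q5.
      branch 1.2 (add T (q4 and not q4)):
        T (q4 and not q4): α-rule — add T q4, T not q4.
        × closes — contains both q4 and not q4.
  branch 2 (add T q5):
    T (q5 implies (q4 and not q4)): β-rule — branch into F q5  //  T (q4 and not q4).
      branch 2.1 (add F q5):
        × closes — contains both q5 and not q5.
      branch 2.2 (add T (q4 and not q4)):
        T (q4 and not q4): α-rule — add T q4, T not q4.
        × closes — contains both q4 and not q4.
All 4 branches close.
Every branch closed, so the premises entail the conclusion.

Yes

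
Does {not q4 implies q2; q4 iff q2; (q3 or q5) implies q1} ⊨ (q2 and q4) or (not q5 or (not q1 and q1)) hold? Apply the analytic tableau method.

Initial set: {(not q4 implies q2); (q4 iff q2); ((q3 or q5) implies q1); not ((q2 and q4) or (not q5 or (not q1 and q1)))}.
not ((q2 and q4) or (not q5 or (not q1 and q1))): α-rule — add not (q2 and q4), not (not q5 or (not q1 and q1)).
not (not q5 or (not q1 and q1)): α-rule — add not not q5, not (not q1 and q1).
(not q4 implies q2): β-rule — branch into not not q4  //  q2.
  branch 1 (add not not q4):
    (q4 iff q2): β-rule — branch into q4, q2  //  not q4, not q2.
      branch 1.1 (add q4, q2):
        ((q3 or q5) implies q1): β-rule — branch into not (q3 or q5)  //  q1.
          branch 1.1.1 (add not (q3 or q5)):
            not (q3 or q5): α-rule — add not q3, not q5.
            × closes — contains both q5 and not q5.
          branch 1.1.2 (add q1):
            not (q2 and q4): β-rule — branch into not q2  //  not q4.
              branch 1.1.2.1 (add not q2):
                × closes — contains both q2 and not q2.
              branch 1.1.2.2 (add not q4):
                × closes — contains both q4 and not q4.
      branch 1.2 (add not q4, not q2):
        × closes — contains both q4 and not q4.
  branch 2 (add q2):
    (q4 iff q2): β-rule — branch into q4, q2  //  not q4, not q2.
      branch 2.1 (add q4, q2):
        ((q3 or q5) implies q1): β-rule — branch into not (q3 or q5)  //  q1.
          branch 2.1.1 (add not (q3 or q5)):
            not (q3 or q5): α-rule — add not q3, not q5.
            × closes — contains both q5 and not q5.
          branch 2.1.2 (add q1):
            not (q2 and q4): β-rule — branch into not q2  //  not q4.
              branch 2.1.2.1 (add not q2):
                × closes — contains both q2 and not q2.
              branch 2.1.2.2 (add not q4):
                × closes — contains both q4 and not q4.
      branch 2.2 (add not q4, not q2):
        × closes — contains both q2 and not q2.
All 8 branches close.
Every branch closed, so the premises entail the conclusion.

Yes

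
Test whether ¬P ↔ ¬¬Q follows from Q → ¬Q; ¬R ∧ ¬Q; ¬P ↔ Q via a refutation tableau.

Initial set: {(Q → ¬Q); (¬R ∧ ¬Q); (¬P ↔ Q); ¬(¬P ↔ ¬¬Q)}.
(¬R ∧ ¬Q): α-rule — add ¬R, ¬Q.
(Q → ¬Q): β-rule — branch into ¬Q  //  ¬Q.
  branch 1 (add ¬Q):
    (¬P ↔ Q): β-rule — branch into ¬P, Q  //  ¬¬P, ¬Q.
      branch 1.1 (add ¬P, Q):
        × closes — contains both Q and ¬Q.
      branch 1.2 (add ¬¬P, ¬Q):
        ¬(¬P ↔ ¬¬Q): β-rule — branch into ¬P, ¬¬¬Q  //  ¬¬P, ¬¬Q.
          branch 1.2.1 (add ¬P, ¬¬¬Q):
            × closes — contains both P and ¬P.
          branch 1.2.2 (add ¬¬P, ¬¬Q):
            ¬¬Q: drop double negation, giving Q.
            × closes — contains both Q and ¬Q.
  branch 2 (add ¬Q):
    (¬P ↔ Q): β-rule — branch into ¬P, Q  //  ¬¬P, ¬Q.
      branch 2.1 (add ¬P, Q):
        × closes — contains both Q and ¬Q.
      branch 2.2 (add ¬¬P, ¬Q):
        ¬(¬P ↔ ¬¬Q): β-rule — branch into ¬P, ¬¬¬Q  //  ¬¬P, ¬¬Q.
          branch 2.2.1 (add ¬P, ¬¬¬Q):
            × closes — contains both P and ¬P.
          branch 2.2.2 (add ¬¬P, ¬¬Q):
            ¬¬Q: drop double negation, giving Q.
            × closes — contains both Q and ¬Q.
All 6 branches close.
Every branch closed, so the premises entail the conclusion.

Yes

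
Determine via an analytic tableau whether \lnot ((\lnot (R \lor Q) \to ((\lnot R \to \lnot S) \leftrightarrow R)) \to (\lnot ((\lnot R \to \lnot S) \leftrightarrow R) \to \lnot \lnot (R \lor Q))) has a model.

Initial set: {\lnot ((\lnot (R \lor Q) \to ((\lnot R \to \lnot S) \leftrightarrow R)) \to (\lnot ((\lnot R \to \lnot S) \leftrightarrow R) \to \lnot \lnot (R \lor Q)))}.
\lnot ((\lnot (R \lor Q) \to ((\lnot R \to \lnot S) \leftrightarrow R)) \to (\lnot ((\lnot R \to \lnot S) \leftrightarrow R) \to \lnot \lnot (R \lor Q))): α-rule — add (\lnot (R \lor Q) \to ((\lnot R \to \lnot S) \leftrightarrow R)), \lnot (\lnot ((\lnot R \to \lnot S) \leftrightarrow R) \to \lnot \lnot (R \lor Q)).
\lnot (\lnot ((\lnot R \to \lnot S) \leftrightarrow R) \to \lnot \lnot (R \lor Q)): α-rule — add \lnot ((\lnot R \to \lnot S) \leftrightarrow R), \lnot \lnot \lnot (R \lor Q).
\lnot \lnot \lnot (R \lor Q): drop double negation, giving \lnot (R \lor Q).
\lnot (R \lor Q): α-rule — add \lnot R, \lnot Q.
(\lnot (R \lor Q) \to ((\lnot R \to \lnot S) \leftrightarrow R)): β-rule — branch into \lnot \lnot (R \lor Q)  //  ((\lnot R \to \lnot S) \leftrightarrow R).
  branch 1 (add \lnot \lnot (R \lor Q)):
    \lnot ((\lnot R \to \lnot S) \leftrightarrow R): β-rule — branch into (\lnot R \to \lnot S), \lnot R  //  \lnot (\lnot R \to \lnot S), R.
      branch 1.1 (add (\lnot R \to \lnot S), \lnot R):
        \lnot \lnot (R \lor Q): β-rule — branch into R  //  Q.
          branch 1.1.1 (add R):
            × closes — contains both R and \lnot R.
          branch 1.1.2 (add Q):
            × closes — contains both Q and \lnot Q.
      branch 1.2 (add \lnot (\lnot R \to \lnot S), R):
        × closes — contains both R and \lnot R.
  branch 2 (add ((\lnot R \to \lnot S) \leftrightarrow R)):
    \lnot ((\lnot R \to \lnot S) \leftrightarrow R): β-rule — branch into (\lnot R \to \lnot S), \lnot R  //  \lnot (\lnot R \to \lnot S), R.
      branch 2.1 (add (\lnot R \to \lnot S), \lnot R):
        ((\lnot R \to \lnot S) \leftrightarrow R): β-rule — branch into (\lnot R \to \lnot S), R  //  \lnot (\lnot R \to \lnot S), \lnot R.
          branch 2.1.1 (add (\lnot R \to \lnot S), R):
            × closes — contains both R and \lnot R.
          branch 2.1.2 (add \lnot (\lnot R \to \lnot S), \lnot R):
            \lnot (\lnot R \to \lnot S): α-rule — add \lnot R, \lnot \lnot S.
            (\lnot R \to \lnot S): β-rule — branch into \lnot \lnot R  //  \lnot S.
              branch 2.1.2.1 (add \lnot \lnot R):
                × closes — contains both R and \lnot R.
              branch 2.1.2.2 (add \lnot S):
                × closes — contains both S and \lnot S.
      branch 2.2 (add \lnot (\lnot R \to \lnot S), R):
        × closes — contains both R and \lnot R.
All 7 branches close.
Every branch closed; the formula is unsatisfiable.

Unsatisfiable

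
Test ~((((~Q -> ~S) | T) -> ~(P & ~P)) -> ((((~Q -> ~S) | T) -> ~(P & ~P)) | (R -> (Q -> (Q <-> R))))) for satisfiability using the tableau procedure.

Unsatisfiable

Initial set: {~((((~Q -> ~S) | T) -> ~(P & ~P)) -> ((((~Q -> ~S) | T) -> ~(P & ~P)) | (R -> (Q -> (Q <-> R)))))}.
~((((~Q -> ~S) | T) -> ~(P & ~P)) -> ((((~Q -> ~S) | T) -> ~(P & ~P)) | (R -> (Q -> (Q <-> R))))): α-rule — add (((~Q -> ~S) | T) -> ~(P & ~P)), ~((((~Q -> ~S) | T) -> ~(P & ~P)) | (R -> (Q -> (Q <-> R)))).
~((((~Q -> ~S) | T) -> ~(P & ~P)) | (R -> (Q -> (Q <-> R)))): α-rule — add ~(((~Q -> ~S) | T) -> ~(P & ~P)), ~(R -> (Q -> (Q <-> R))).
~(((~Q -> ~S) | T) -> ~(P & ~P)): α-rule — add ((~Q -> ~S) | T), ~~(P & ~P).
~(R -> (Q -> (Q <-> R))): α-rule — add R, ~(Q -> (Q <-> R)).
~~(P & ~P): α-rule — add P, ~P.
× closes — contains both P and ~P.
All 1 branch closes.
Every branch closed; the formula is unsatisfiable.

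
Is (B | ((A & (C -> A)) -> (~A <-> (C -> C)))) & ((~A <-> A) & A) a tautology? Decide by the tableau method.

Assume the negation and expand:
Initial set: {~((B | ((A & (C -> A)) -> (~A <-> (C -> C)))) & ((~A <-> A) & A))}.
~((B | ((A & (C -> A)) -> (~A <-> (C -> C)))) & ((~A <-> A) & A)): β-rule — branch into ~(B | ((A & (C -> A)) -> (~A <-> (C -> C))))  //  ~((~A <-> A) & A).
  branch 1 (add ~(B | ((A & (C -> A)) -> (~A <-> (C -> C))))):
    ~(B | ((A & (C -> A)) -> (~A <-> (C -> C)))): α-rule — add ~B, ~((A & (C -> A)) -> (~A <-> (C -> C))).
    ~((A & (C -> A)) -> (~A <-> (C -> C))): α-rule — add (A & (C -> A)), ~(~A <-> (C -> C)).
    (A & (C -> A)): α-rule — add A, (C -> A).
    ~(~A <-> (C -> C)): β-rule — branch into ~A, ~(C -> C)  //  ~~A, (C -> C).
      branch 1.1 (add ~A, ~(C -> C)):
        × closes — contains both A and ~A.
      branch 1.2 (add ~~A, (C -> C)):
        (C -> A): β-rule — branch into ~C  //  A.
          branch 1.2.1 (add ~C):
            (C -> C): β-rule — branch into ~C  //  C.
              branch 1.2.1.1 (add ~C):
                ○ open, literals {A=true, B=false, C=false}.
              branch 1.2.1.2 (add C):
                × closes — contains both C and ~C.
          branch 1.2.2 (add A):
            (C -> C): β-rule — branch into ~C  //  C.
              branch 1.2.2.1 (add ~C):
                ○ open, literals {A=true, B=false, C=false}.
              branch 1.2.2.2 (add C):
                ○ open, literals {A=true, B=false, C=true}.
  branch 2 (add ~((~A <-> A) & A)):
    ~((~A <-> A) & A): β-rule — branch into ~(~A <-> A)  //  ~A.
      branch 2.1 (add ~(~A <-> A)):
        ~(~A <-> A): β-rule — branch into ~A, ~A  //  ~~A, A.
          branch 2.1.1 (add ~A, ~A):
            ○ open, literals {A=false}.
          branch 2.1.2 (add ~~A, A):
            ○ open, literals {A=true}.
      branch 2.2 (add ~A):
        ○ open, literals {A=false}.
2 branches closed, 6 open.
An open branch gives a countermodel: A=true, B=false, C=false (unmentioned atoms arbitrary); under it the original formula is false.

Not valid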